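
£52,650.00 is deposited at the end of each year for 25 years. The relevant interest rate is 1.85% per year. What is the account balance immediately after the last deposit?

£1,654,468.19

This is an ordinary annuity: 25 deposits of £52,650.00 at the end of each year.
Periodic rate r = 0.0185 per year.
FV = PMT × [((1+r)^n − 1)/r] = 52,650 × [(1+r)^25 − 1] / r = £1,654,468.19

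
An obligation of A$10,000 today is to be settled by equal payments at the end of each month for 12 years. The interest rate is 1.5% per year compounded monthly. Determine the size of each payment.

Level ordinary annuity; solve PV = PMT × [(1 − (1+r)^−n)/r] for PMT.
Periodic rate r = 0.015/12 per month; n is counted in months.
With n = 144: PMT = 10,000 / ([(1 − (1+r)^−n)/r]) = A$75.93

A$75.93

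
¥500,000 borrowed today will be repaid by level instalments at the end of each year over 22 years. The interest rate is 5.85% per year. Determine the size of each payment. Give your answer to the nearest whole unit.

¥40,983

Level ordinary annuity; solve PV = PMT × [(1 − (1+r)^−n)/r] for PMT.
Periodic rate r = 0.0585 per year.
With n = 22: PMT = 500,000 / ([(1 − (1+r)^−n)/r]) = ¥40,983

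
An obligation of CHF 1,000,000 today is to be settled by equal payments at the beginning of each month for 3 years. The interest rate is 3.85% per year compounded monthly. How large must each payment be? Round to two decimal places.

Level annuity due; solve PV = PMT × [(1 − (1+r)^−n)/r] × (1+r) for PMT.
Periodic rate r = 0.0385/12 per month; n is counted in months.
With n = 36: PMT = 1,000,000 / ([(1 − (1+r)^−n)/r] × (1+r)) = CHF 29,363.10

CHF 29,363.10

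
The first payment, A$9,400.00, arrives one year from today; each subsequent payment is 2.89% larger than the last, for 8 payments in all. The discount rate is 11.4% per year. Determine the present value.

Periodic rate r = 0.114 per year.
Growing ordinary annuity: PV = PMT₁ × [1 − ((1+g)/(1+r))^n] / (r − g) = 9,400 × [1 − ((1+0.0289)/(1+r))^8] / (r − 0.0289) = A$51,965.53.

A$51,965.53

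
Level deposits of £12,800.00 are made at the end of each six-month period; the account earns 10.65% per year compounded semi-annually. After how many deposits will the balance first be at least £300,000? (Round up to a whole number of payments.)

16 payments

Periodic rate r = 0.1065/2 per half-year; n is counted in half-years.
Ordinary annuity FV: 300,000 = 12,800 × [((1+r)^n − 1)/r].
(1+r)^n = 1 + 300,000 × r / 12,800, so n = ln(1 + 300,000·r/12,800) / ln(1+r) = 15.61.
Round up to a whole number of payments: n = 16.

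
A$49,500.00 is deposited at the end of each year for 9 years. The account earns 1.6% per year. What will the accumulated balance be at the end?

This is an ordinary annuity: 9 deposits of A$49,500.00 at the end of each year.
Periodic rate r = 0.016 per year.
FV = PMT × [((1+r)^n − 1)/r] = 49,500 × [(1+r)^9 − 1] / r = A$475,102.41

A$475,102.41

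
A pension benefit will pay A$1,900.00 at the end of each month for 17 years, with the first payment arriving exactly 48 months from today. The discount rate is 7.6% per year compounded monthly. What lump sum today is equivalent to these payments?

Ordinary annuity of 204 payments, first payment at period 48.
Periodic rate r = 0.076/12 per month; n is counted in months.
The ordinary-annuity PV formula values the stream one period before the first payment (period 47); discount that back 47 periods:
PV₀ = 1,900 × [1 − (1+r)^−204] / r × (1+r)^−47 = A$161,468.22

A$161,468.22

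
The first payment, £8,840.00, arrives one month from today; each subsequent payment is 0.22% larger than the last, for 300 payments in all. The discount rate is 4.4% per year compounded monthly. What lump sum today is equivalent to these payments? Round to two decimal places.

£2,140,491.22

Periodic rate r = 0.044/12 per month; n is counted in months.
Growing ordinary annuity: PV = PMT₁ × [1 − ((1+g)/(1+r))^n] / (r − g) = 8,840 × [1 − ((1+0.0022)/(1+r))^300] / (r − 0.0022) = £2,140,491.22.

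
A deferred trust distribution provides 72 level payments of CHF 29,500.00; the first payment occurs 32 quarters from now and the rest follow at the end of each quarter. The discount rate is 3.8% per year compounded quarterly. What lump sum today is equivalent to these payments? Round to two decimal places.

CHF 1,143,747.94

Ordinary annuity of 72 payments, first payment at period 32.
Periodic rate r = 0.038/4 per quarter; n is counted in quarters.
The ordinary-annuity PV formula values the stream one period before the first payment (period 31); discount that back 31 periods:
PV₀ = 29,500 × [1 − (1+r)^−72] / r × (1+r)^−31 = CHF 1,143,747.94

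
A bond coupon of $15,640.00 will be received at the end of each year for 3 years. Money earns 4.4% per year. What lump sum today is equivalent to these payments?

This is an ordinary annuity: 3 payments of $15,640.00 at the end of each year.
Periodic rate r = 0.044 per year.
PV = PMT × [(1 − (1+r)^−n)/r] = 15,640 × [1 − (1+r)^−3] / r = $43,075.01

$43,075.01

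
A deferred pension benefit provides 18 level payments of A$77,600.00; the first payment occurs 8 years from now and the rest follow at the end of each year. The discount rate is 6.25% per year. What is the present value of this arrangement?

A$539,484.30

Ordinary annuity of 18 payments, first payment at period 8.
Periodic rate r = 0.0625 per year.
The ordinary-annuity PV formula values the stream one period before the first payment (period 7); discount that back 7 periods:
PV₀ = 77,600 × [1 − (1+r)^−18] / r × (1+r)^−7 = A$539,484.30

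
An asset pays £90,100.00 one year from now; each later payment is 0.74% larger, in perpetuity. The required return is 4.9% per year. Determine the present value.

Periodic rate r = 0.049 per year.
Growing perpetuity (Gordon): PV = PMT₁ / (r − g) = 90,100 / (r − 0.0074) = £2,165,865.38.

£2,165,865.38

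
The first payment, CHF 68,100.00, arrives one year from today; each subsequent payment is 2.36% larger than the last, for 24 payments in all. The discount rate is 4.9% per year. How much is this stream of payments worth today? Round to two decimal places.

Periodic rate r = 0.049 per year.
Growing ordinary annuity: PV = PMT₁ × [1 − ((1+g)/(1+r))^n] / (r − g) = 68,100 × [1 − ((1+0.0236)/(1+r))^24] / (r − 0.0236) = CHF 1,192,329.88.

CHF 1,192,329.88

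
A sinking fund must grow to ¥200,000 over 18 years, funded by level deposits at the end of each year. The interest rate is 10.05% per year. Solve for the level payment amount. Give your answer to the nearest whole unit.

¥4,364

Level ordinary annuity; solve FV = PMT × [((1+r)^n − 1)/r] for PMT.
Periodic rate r = 0.1005 per year.
With n = 18: PMT = 200,000 / ([((1+r)^n − 1)/r]) = ¥4,364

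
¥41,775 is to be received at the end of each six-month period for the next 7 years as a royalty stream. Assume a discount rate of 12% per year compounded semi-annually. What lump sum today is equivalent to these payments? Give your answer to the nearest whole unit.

This is an ordinary annuity: 14 payments of ¥41,775 at the end of each six-month period.
Periodic rate r = 0.12/2 per half-year; n is counted in half-years.
PV = PMT × [(1 − (1+r)^−n)/r] = 41,775 × [1 − (1+r)^−14] / r = ¥388,298

¥388,298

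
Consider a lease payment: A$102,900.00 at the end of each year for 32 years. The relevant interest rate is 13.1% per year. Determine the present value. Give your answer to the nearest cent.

This is an ordinary annuity: 32 payments of A$102,900.00 at the end of each year.
Periodic rate r = 0.131 per year.
PV = PMT × [(1 − (1+r)^−n)/r] = 102,900 × [1 − (1+r)^−32] / r = A$770,208.53

A$770,208.53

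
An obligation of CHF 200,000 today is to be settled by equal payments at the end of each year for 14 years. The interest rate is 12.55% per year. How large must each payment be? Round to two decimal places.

CHF 31,028.15

Level ordinary annuity; solve PV = PMT × [(1 − (1+r)^−n)/r] for PMT.
Periodic rate r = 0.1255 per year.
With n = 14: PMT = 200,000 / ([(1 − (1+r)^−n)/r]) = CHF 31,028.15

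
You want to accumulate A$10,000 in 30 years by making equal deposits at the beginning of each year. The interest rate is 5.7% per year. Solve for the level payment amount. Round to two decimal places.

A$126.13

Level annuity due; solve FV = PMT × [((1+r)^n − 1)/r] × (1+r) for PMT.
Periodic rate r = 0.057 per year.
With n = 30: PMT = 10,000 / ([((1+r)^n − 1)/r] × (1+r)) = A$126.13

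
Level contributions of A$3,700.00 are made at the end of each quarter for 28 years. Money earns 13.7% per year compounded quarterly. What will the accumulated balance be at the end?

This is an ordinary annuity: 112 deposits of A$3,700.00 at the end of each quarter.
Periodic rate r = 0.137/4 per quarter; n is counted in quarters.
FV = PMT × [((1+r)^n − 1)/r] = 3,700 × [(1+r)^112 − 1] / r = A$4,586,590.97

A$4,586,590.97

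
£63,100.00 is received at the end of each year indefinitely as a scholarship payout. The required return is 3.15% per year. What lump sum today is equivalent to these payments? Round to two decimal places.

Periodic rate r = 0.0315 per year.
Level perpetuity: PV = PMT / r = 63,100 / (0.0315) = £2,003,174.60.

£2,003,174.60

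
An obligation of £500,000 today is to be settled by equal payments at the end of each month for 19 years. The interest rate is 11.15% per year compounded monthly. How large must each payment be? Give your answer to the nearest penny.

£5,287.73

Level ordinary annuity; solve PV = PMT × [(1 − (1+r)^−n)/r] for PMT.
Periodic rate r = 0.1115/12 per month; n is counted in months.
With n = 228: PMT = 500,000 / ([(1 − (1+r)^−n)/r]) = £5,287.73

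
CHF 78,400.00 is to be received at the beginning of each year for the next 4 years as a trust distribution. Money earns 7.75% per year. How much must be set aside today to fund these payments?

This is an annuity due: 4 payments of CHF 78,400.00 at the beginning of each year.
Periodic rate r = 0.0775 per year.
PV = PMT × [(1 − (1+r)^−n)/r] × (1+r) = 78,400 × [1 − (1+r)^−4] / r × (1+r) = CHF 281,359.30

CHF 281,359.30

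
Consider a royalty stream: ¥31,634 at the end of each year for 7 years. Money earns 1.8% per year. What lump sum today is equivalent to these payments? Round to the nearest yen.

This is an ordinary annuity: 7 payments of ¥31,634 at the end of each year.
Periodic rate r = 0.018 per year.
PV = PMT × [(1 − (1+r)^−n)/r] = 31,634 × [1 − (1+r)^−7] / r = ¥206,318

¥206,318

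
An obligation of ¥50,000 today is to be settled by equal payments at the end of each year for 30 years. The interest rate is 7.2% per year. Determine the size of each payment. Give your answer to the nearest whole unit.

¥4,111

Level ordinary annuity; solve PV = PMT × [(1 − (1+r)^−n)/r] for PMT.
Periodic rate r = 0.072 per year.
With n = 30: PMT = 50,000 / ([(1 − (1+r)^−n)/r]) = ¥4,111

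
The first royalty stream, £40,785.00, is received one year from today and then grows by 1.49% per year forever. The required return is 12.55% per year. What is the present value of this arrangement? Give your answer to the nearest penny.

Periodic rate r = 0.1255 per year.
Growing perpetuity (Gordon): PV = PMT₁ / (r − g) = 40,785 / (r − 0.0149) = £368,761.30.

£368,761.30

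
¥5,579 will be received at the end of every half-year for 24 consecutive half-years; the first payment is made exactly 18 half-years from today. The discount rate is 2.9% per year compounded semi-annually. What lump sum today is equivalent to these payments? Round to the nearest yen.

Ordinary annuity of 24 payments, first payment at period 18.
Periodic rate r = 0.029/2 per half-year; n is counted in half-years.
The ordinary-annuity PV formula values the stream one period before the first payment (period 17); discount that back 17 periods:
PV₀ = 5,579 × [1 − (1+r)^−24] / r × (1+r)^−17 = ¥88,001

¥88,001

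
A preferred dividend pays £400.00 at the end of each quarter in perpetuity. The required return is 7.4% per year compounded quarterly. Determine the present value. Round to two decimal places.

£21,621.62

Periodic rate r = 0.074/4 per quarter.
Level perpetuity: PV = PMT / r = 400 / (0.074/4) = £21,621.62.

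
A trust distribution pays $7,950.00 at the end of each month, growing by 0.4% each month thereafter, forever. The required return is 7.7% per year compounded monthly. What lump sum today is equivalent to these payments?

$3,289,655.17

Periodic rate r = 0.077/12 per month.
Growing perpetuity (Gordon): PV = PMT₁ / (r − g) = 7,950 / (r − 0.004) = $3,289,655.17.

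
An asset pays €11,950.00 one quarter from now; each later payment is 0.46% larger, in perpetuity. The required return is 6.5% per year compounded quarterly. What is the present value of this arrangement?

Periodic rate r = 0.065/4 per quarter.
Growing perpetuity (Gordon): PV = PMT₁ / (r − g) = 11,950 / (r − 0.0046) = €1,025,751.07.

€1,025,751.07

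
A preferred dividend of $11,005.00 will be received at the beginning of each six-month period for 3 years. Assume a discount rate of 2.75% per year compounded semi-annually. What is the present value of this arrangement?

$63,831.09

This is an annuity due: 6 payments of $11,005.00 at the beginning of each six-month period.
Periodic rate r = 0.0275/2 per half-year; n is counted in half-years.
PV = PMT × [(1 − (1+r)^−n)/r] × (1+r) = 11,005 × [1 − (1+r)^−6] / r × (1+r) = $63,831.09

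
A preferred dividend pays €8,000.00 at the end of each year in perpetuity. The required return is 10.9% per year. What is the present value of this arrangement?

€73,394.50

Periodic rate r = 0.109 per year.
Level perpetuity: PV = PMT / r = 8,000 / (0.109) = €73,394.50.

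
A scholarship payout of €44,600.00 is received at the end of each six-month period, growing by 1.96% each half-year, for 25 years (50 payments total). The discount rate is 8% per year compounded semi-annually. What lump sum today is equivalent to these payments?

Periodic rate r = 0.08/2 per half-year; n is counted in half-years.
Growing ordinary annuity: PV = PMT₁ × [1 − ((1+g)/(1+r))^n] / (r − g) = 44,600 × [1 − ((1+0.0196)/(1+r))^50] / (r − 0.0196) = €1,374,324.92.

€1,374,324.92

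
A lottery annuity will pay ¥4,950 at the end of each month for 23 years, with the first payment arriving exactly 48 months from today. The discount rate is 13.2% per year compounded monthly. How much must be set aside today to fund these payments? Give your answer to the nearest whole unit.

¥255,957

Ordinary annuity of 276 payments, first payment at period 48.
Periodic rate r = 0.132/12 per month; n is counted in months.
The ordinary-annuity PV formula values the stream one period before the first payment (period 47); discount that back 47 periods:
PV₀ = 4,950 × [1 − (1+r)^−276] / r × (1+r)^−47 = ¥255,957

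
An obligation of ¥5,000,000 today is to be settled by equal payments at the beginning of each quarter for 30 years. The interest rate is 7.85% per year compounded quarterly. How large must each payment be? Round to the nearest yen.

¥106,584

Level annuity due; solve PV = PMT × [(1 − (1+r)^−n)/r] × (1+r) for PMT.
Periodic rate r = 0.0785/4 per quarter; n is counted in quarters.
With n = 120: PMT = 5,000,000 / ([(1 − (1+r)^−n)/r] × (1+r)) = ¥106,584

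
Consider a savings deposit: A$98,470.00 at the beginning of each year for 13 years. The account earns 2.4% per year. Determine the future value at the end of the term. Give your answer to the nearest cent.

This is an annuity due: 13 deposits of A$98,470.00 at the beginning of each year.
Periodic rate r = 0.024 per year.
FV = PMT × [((1+r)^n − 1)/r] × (1+r) = 98,470 × [(1+r)^13 − 1] / r × (1+r) = A$1,517,244.53

A$1,517,244.53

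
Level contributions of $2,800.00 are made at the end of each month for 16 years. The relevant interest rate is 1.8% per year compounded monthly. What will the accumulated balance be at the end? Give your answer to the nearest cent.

$622,476.46

This is an ordinary annuity: 192 deposits of $2,800.00 at the end of each month.
Periodic rate r = 0.018/12 per month; n is counted in months.
FV = PMT × [((1+r)^n − 1)/r] = 2,800 × [(1+r)^192 − 1] / r = $622,476.46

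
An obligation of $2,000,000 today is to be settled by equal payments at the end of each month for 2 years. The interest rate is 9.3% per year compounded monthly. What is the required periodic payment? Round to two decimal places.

$91,645.02

Level ordinary annuity; solve PV = PMT × [(1 − (1+r)^−n)/r] for PMT.
Periodic rate r = 0.093/12 per month; n is counted in months.
With n = 24: PMT = 2,000,000 / ([(1 − (1+r)^−n)/r]) = $91,645.02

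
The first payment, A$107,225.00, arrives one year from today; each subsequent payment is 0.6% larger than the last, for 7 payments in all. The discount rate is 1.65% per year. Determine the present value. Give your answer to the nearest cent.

A$715,899.64

Periodic rate r = 0.0165 per year.
Growing ordinary annuity: PV = PMT₁ × [1 − ((1+g)/(1+r))^n] / (r − g) = 107,225 × [1 − ((1+0.006)/(1+r))^7] / (r − 0.006) = A$715,899.64.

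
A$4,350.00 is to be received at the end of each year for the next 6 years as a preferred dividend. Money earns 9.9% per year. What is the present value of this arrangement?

A$19,001.03

This is an ordinary annuity: 6 payments of A$4,350.00 at the end of each year.
Periodic rate r = 0.099 per year.
PV = PMT × [(1 − (1+r)^−n)/r] = 4,350 × [1 − (1+r)^−6] / r = A$19,001.03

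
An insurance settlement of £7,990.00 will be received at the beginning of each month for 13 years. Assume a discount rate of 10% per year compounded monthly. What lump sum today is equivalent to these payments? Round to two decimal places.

£701,885.85

This is an annuity due: 156 payments of £7,990.00 at the beginning of each month.
Periodic rate r = 0.1/12 per month; n is counted in months.
PV = PMT × [(1 − (1+r)^−n)/r] × (1+r) = 7,990 × [1 − (1+r)^−156] / r × (1+r) = £701,885.85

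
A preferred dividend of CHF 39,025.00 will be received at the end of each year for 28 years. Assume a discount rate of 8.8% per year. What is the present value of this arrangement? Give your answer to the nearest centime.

CHF 401,658.70

This is an ordinary annuity: 28 payments of CHF 39,025.00 at the end of each year.
Periodic rate r = 0.088 per year.
PV = PMT × [(1 − (1+r)^−n)/r] = 39,025 × [1 − (1+r)^−28] / r = CHF 401,658.70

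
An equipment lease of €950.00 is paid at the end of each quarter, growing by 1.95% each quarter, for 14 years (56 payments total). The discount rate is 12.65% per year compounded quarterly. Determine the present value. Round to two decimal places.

€37,939.23

Periodic rate r = 0.1265/4 per quarter; n is counted in quarters.
Growing ordinary annuity: PV = PMT₁ × [1 − ((1+g)/(1+r))^n] / (r − g) = 950 × [1 − ((1+0.0195)/(1+r))^56] / (r − 0.0195) = €37,939.23.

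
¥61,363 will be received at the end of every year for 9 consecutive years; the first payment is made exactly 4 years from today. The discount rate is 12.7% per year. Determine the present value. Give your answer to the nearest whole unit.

¥222,460

Ordinary annuity of 9 payments, first payment at period 4.
Periodic rate r = 0.127 per year.
The ordinary-annuity PV formula values the stream one period before the first payment (period 3); discount that back 3 periods:
PV₀ = 61,363 × [1 − (1+r)^−9] / r × (1+r)^−3 = ¥222,460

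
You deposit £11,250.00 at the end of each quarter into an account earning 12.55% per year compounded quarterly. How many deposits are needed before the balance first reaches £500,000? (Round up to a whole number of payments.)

Periodic rate r = 0.1255/4 per quarter; n is counted in quarters.
Ordinary annuity FV: 500,000 = 11,250 × [((1+r)^n − 1)/r].
(1+r)^n = 1 + 500,000 × r / 11,250, so n = ln(1 + 500,000·r/11,250) / ln(1+r) = 28.26.
Round up to a whole number of payments: n = 29.

29 payments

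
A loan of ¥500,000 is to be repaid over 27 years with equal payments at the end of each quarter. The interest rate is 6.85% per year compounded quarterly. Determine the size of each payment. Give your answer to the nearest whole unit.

Level ordinary annuity; solve PV = PMT × [(1 − (1+r)^−n)/r] for PMT.
Periodic rate r = 0.0685/4 per quarter; n is counted in quarters.
With n = 108: PMT = 500,000 / ([(1 − (1+r)^−n)/r]) = ¥10,191

¥10,191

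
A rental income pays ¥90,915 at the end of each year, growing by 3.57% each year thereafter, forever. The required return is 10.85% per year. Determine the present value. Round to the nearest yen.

¥1,248,832

Periodic rate r = 0.1085 per year.
Growing perpetuity (Gordon): PV = PMT₁ / (r − g) = 90,915 / (r − 0.0357) = ¥1,248,832.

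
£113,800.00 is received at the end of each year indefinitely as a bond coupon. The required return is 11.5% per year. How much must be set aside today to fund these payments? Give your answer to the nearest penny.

£989,565.22

Periodic rate r = 0.115 per year.
Level perpetuity: PV = PMT / r = 113,800 / (0.115) = £989,565.22.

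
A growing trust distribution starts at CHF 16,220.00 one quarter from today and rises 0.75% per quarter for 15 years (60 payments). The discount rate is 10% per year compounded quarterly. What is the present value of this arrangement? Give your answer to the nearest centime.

CHF 597,031.69

Periodic rate r = 0.1/4 per quarter; n is counted in quarters.
Growing ordinary annuity: PV = PMT₁ × [1 − ((1+g)/(1+r))^n] / (r − g) = 16,220 × [1 − ((1+0.0075)/(1+r))^60] / (r − 0.0075) = CHF 597,031.69.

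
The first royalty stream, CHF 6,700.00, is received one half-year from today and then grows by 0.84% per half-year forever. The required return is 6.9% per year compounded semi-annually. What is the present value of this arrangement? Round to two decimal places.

Periodic rate r = 0.069/2 per half-year.
Growing perpetuity (Gordon): PV = PMT₁ / (r − g) = 6,700 / (r − 0.0084) = CHF 256,704.98.

CHF 256,704.98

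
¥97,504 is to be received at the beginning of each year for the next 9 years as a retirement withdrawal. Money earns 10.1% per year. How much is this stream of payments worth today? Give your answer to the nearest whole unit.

This is an annuity due: 9 payments of ¥97,504 at the beginning of each year.
Periodic rate r = 0.101 per year.
PV = PMT × [(1 − (1+r)^−n)/r] × (1+r) = 97,504 × [1 − (1+r)^−9] / r × (1+r) = ¥615,792

¥615,792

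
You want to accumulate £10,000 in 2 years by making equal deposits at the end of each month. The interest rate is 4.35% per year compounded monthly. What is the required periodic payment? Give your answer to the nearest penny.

£399.56

Level ordinary annuity; solve FV = PMT × [((1+r)^n − 1)/r] for PMT.
Periodic rate r = 0.0435/12 per month; n is counted in months.
With n = 24: PMT = 10,000 / ([((1+r)^n − 1)/r]) = £399.56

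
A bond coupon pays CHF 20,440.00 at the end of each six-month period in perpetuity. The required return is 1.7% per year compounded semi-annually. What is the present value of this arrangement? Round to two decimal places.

CHF 2,404,705.88

Periodic rate r = 0.017/2 per half-year.
Level perpetuity: PV = PMT / r = 20,440 / (0.017/2) = CHF 2,404,705.88.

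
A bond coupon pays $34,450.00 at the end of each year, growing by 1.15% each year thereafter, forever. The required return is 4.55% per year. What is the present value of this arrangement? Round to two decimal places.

Periodic rate r = 0.0455 per year.
Growing perpetuity (Gordon): PV = PMT₁ / (r − g) = 34,450 / (r − 0.0115) = $1,013,235.29.

$1,013,235.29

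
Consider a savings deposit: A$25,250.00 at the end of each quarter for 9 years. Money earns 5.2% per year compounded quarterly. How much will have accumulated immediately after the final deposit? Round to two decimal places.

A$1,149,824.58

This is an ordinary annuity: 36 deposits of A$25,250.00 at the end of each quarter.
Periodic rate r = 0.052/4 per quarter; n is counted in quarters.
FV = PMT × [((1+r)^n − 1)/r] = 25,250 × [(1+r)^36 − 1] / r = A$1,149,824.58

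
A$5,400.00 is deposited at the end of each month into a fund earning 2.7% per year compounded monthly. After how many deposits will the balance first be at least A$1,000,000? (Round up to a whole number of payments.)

155 payments

Periodic rate r = 0.027/12 per month; n is counted in months.
Ordinary annuity FV: 1,000,000 = 5,400 × [((1+r)^n − 1)/r].
(1+r)^n = 1 + 1,000,000 × r / 5,400, so n = ln(1 + 1,000,000·r/5,400) / ln(1+r) = 154.98.
Round up to a whole number of payments: n = 155.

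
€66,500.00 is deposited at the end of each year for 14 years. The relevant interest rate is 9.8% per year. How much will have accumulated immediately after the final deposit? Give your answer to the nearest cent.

This is an ordinary annuity: 14 deposits of €66,500.00 at the end of each year.
Periodic rate r = 0.098 per year.
FV = PMT × [((1+r)^n − 1)/r] = 66,500 × [(1+r)^14 − 1] / r = €1,833,478.87

€1,833,478.87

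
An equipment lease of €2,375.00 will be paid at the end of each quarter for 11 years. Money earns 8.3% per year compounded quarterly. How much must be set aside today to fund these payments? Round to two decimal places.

This is an ordinary annuity: 44 payments of €2,375.00 at the end of each quarter.
Periodic rate r = 0.083/4 per quarter; n is counted in quarters.
PV = PMT × [(1 − (1+r)^−n)/r] = 2,375 × [1 − (1+r)^−44] / r = €68,092.60

€68,092.60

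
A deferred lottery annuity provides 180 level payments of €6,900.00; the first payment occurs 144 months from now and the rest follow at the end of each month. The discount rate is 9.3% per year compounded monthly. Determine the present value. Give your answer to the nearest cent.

Ordinary annuity of 180 payments, first payment at period 144.
Periodic rate r = 0.093/12 per month; n is counted in months.
The ordinary-annuity PV formula values the stream one period before the first payment (period 143); discount that back 143 periods:
PV₀ = 6,900 × [1 − (1+r)^−180] / r × (1+r)^−143 = €221,634.80

€221,634.80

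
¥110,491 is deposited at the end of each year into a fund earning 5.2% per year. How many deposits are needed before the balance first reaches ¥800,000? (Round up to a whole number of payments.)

7 payments

Periodic rate r = 0.052 per year.
Ordinary annuity FV: 800,000 = 110,491 × [((1+r)^n − 1)/r].
(1+r)^n = 1 + 800,000 × r / 110,491, so n = ln(1 + 800,000·r/110,491) / ln(1+r) = 6.30.
Round up to a whole number of payments: n = 7.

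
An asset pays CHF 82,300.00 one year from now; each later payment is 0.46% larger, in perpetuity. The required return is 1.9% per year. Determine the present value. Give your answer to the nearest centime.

CHF 5,715,277.78

Periodic rate r = 0.019 per year.
Growing perpetuity (Gordon): PV = PMT₁ / (r − g) = 82,300 / (r − 0.0046) = CHF 5,715,277.78.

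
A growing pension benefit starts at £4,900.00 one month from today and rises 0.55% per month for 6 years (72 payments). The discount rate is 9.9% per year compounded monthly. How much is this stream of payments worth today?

Periodic rate r = 0.099/12 per month; n is counted in months.
Growing ordinary annuity: PV = PMT₁ × [1 − ((1+g)/(1+r))^n] / (r − g) = 4,900 × [1 − ((1+0.0055)/(1+r))^72] / (r − 0.0055) = £318,090.88.

£318,090.88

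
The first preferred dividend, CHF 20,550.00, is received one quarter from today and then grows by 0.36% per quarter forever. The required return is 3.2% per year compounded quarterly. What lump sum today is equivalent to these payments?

Periodic rate r = 0.032/4 per quarter.
Growing perpetuity (Gordon): PV = PMT₁ / (r − g) = 20,550 / (r − 0.0036) = CHF 4,670,454.55.

CHF 4,670,454.55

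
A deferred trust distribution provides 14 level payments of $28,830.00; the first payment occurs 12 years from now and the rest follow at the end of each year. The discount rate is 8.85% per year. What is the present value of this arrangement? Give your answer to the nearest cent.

Ordinary annuity of 14 payments, first payment at period 12.
Periodic rate r = 0.0885 per year.
The ordinary-annuity PV formula values the stream one period before the first payment (period 11); discount that back 11 periods:
PV₀ = 28,830 × [1 − (1+r)^−14] / r × (1+r)^−11 = $89,069.41

$89,069.41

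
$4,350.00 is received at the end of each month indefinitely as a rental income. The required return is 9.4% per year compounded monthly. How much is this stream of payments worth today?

$555,319.15

Periodic rate r = 0.094/12 per month.
Level perpetuity: PV = PMT / r = 4,350 / (0.094/12) = $555,319.15.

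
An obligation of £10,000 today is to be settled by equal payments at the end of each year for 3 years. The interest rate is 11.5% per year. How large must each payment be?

Level ordinary annuity; solve PV = PMT × [(1 − (1+r)^−n)/r] for PMT.
Periodic rate r = 0.115 per year.
With n = 3: PMT = 10,000 / ([(1 − (1+r)^−n)/r]) = £4,127.76

£4,127.76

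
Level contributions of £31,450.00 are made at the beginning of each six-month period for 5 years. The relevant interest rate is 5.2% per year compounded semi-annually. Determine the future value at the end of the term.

This is an annuity due: 10 deposits of £31,450.00 at the beginning of each six-month period.
Periodic rate r = 0.052/2 per half-year; n is counted in half-years.
FV = PMT × [((1+r)^n − 1)/r] × (1+r) = 31,450 × [(1+r)^10 − 1] / r × (1+r) = £363,170.66

£363,170.66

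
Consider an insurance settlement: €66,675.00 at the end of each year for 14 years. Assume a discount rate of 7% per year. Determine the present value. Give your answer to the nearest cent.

This is an ordinary annuity: 14 payments of €66,675.00 at the end of each year.
Periodic rate r = 0.07 per year.
PV = PMT × [(1 − (1+r)^−n)/r] = 66,675 × [1 − (1+r)^−14] / r = €583,104.08

€583,104.08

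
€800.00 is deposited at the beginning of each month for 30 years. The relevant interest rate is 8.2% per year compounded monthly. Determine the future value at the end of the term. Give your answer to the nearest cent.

€1,250,314.56

This is an annuity due: 360 deposits of €800.00 at the beginning of each month.
Periodic rate r = 0.082/12 per month; n is counted in months.
FV = PMT × [((1+r)^n − 1)/r] × (1+r) = 800 × [(1+r)^360 − 1] / r × (1+r) = €1,250,314.56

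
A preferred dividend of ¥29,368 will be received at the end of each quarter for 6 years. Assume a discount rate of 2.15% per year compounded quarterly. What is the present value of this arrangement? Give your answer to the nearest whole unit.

This is an ordinary annuity: 24 payments of ¥29,368 at the end of each quarter.
Periodic rate r = 0.0215/4 per quarter; n is counted in quarters.
PV = PMT × [(1 − (1+r)^−n)/r] = 29,368 × [1 − (1+r)^−24] / r = ¥659,604

¥659,604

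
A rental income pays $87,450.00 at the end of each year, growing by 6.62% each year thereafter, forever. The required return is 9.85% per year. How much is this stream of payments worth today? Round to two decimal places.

Periodic rate r = 0.0985 per year.
Growing perpetuity (Gordon): PV = PMT₁ / (r − g) = 87,450 / (r − 0.0662) = $2,707,430.34.

$2,707,430.34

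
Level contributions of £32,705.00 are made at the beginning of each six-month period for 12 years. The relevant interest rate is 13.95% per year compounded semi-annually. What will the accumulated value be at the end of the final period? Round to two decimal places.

This is an annuity due: 24 deposits of £32,705.00 at the beginning of each six-month period.
Periodic rate r = 0.1395/2 per half-year; n is counted in half-years.
FV = PMT × [((1+r)^n − 1)/r] × (1+r) = 32,705 × [(1+r)^24 − 1] / r × (1+r) = £2,028,445.72

£2,028,445.72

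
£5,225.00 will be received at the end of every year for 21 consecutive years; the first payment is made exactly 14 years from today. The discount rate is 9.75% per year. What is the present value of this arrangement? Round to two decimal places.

£13,722.70

Ordinary annuity of 21 payments, first payment at period 14.
Periodic rate r = 0.0975 per year.
The ordinary-annuity PV formula values the stream one period before the first payment (period 13); discount that back 13 periods:
PV₀ = 5,225 × [1 − (1+r)^−21] / r × (1+r)^−13 = £13,722.70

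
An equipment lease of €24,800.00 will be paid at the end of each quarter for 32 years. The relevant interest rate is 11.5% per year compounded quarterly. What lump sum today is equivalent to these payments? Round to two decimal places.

This is an ordinary annuity: 128 payments of €24,800.00 at the end of each quarter.
Periodic rate r = 0.115/4 per quarter; n is counted in quarters.
PV = PMT × [(1 − (1+r)^−n)/r] = 24,800 × [1 − (1+r)^−128] / r = €839,691.93

€839,691.93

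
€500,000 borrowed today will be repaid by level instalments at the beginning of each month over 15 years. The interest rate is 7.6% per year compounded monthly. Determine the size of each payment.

€4,634.17

Level annuity due; solve PV = PMT × [(1 − (1+r)^−n)/r] × (1+r) for PMT.
Periodic rate r = 0.076/12 per month; n is counted in months.
With n = 180: PMT = 500,000 / ([(1 − (1+r)^−n)/r] × (1+r)) = €4,634.17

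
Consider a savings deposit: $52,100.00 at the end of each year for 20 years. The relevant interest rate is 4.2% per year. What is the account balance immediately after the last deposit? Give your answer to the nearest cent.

$1,584,031.83

This is an ordinary annuity: 20 deposits of $52,100.00 at the end of each year.
Periodic rate r = 0.042 per year.
FV = PMT × [((1+r)^n − 1)/r] = 52,100 × [(1+r)^20 − 1] / r = $1,584,031.83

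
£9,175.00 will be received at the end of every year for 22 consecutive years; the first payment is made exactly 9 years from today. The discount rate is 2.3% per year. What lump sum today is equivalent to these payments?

£130,907.31

Ordinary annuity of 22 payments, first payment at period 9.
Periodic rate r = 0.023 per year.
The ordinary-annuity PV formula values the stream one period before the first payment (period 8); discount that back 8 periods:
PV₀ = 9,175 × [1 − (1+r)^−22] / r × (1+r)^−8 = £130,907.31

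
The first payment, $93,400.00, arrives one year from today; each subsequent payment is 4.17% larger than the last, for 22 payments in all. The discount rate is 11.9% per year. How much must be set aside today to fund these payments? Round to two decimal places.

Periodic rate r = 0.119 per year.
Growing ordinary annuity: PV = PMT₁ × [1 − ((1+g)/(1+r))^n] / (r − g) = 93,400 × [1 − ((1+0.0417)/(1+r))^22] / (r − 0.0417) = $958,104.33.

$958,104.33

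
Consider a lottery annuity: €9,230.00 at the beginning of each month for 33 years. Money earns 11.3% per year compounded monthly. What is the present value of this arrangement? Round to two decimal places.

€965,226.32

This is an annuity due: 396 payments of €9,230.00 at the beginning of each month.
Periodic rate r = 0.113/12 per month; n is counted in months.
PV = PMT × [(1 − (1+r)^−n)/r] × (1+r) = 9,230 × [1 − (1+r)^−396] / r × (1+r) = €965,226.32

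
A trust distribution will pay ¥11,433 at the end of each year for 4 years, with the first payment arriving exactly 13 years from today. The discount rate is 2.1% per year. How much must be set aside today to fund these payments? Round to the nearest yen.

¥33,843

Ordinary annuity of 4 payments, first payment at period 13.
Periodic rate r = 0.021 per year.
The ordinary-annuity PV formula values the stream one period before the first payment (period 12); discount that back 12 periods:
PV₀ = 11,433 × [1 − (1+r)^−4] / r × (1+r)^−12 = ¥33,843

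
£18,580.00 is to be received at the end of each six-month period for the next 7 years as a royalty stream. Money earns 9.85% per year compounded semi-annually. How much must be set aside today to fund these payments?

This is an ordinary annuity: 14 payments of £18,580.00 at the end of each six-month period.
Periodic rate r = 0.0985/2 per half-year; n is counted in half-years.
PV = PMT × [(1 − (1+r)^−n)/r] = 18,580 × [1 − (1+r)^−14] / r = £184,801.85

£184,801.85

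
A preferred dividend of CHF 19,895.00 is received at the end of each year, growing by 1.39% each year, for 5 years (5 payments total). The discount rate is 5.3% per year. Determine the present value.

CHF 87,708.30

Periodic rate r = 0.053 per year.
Growing ordinary annuity: PV = PMT₁ × [1 − ((1+g)/(1+r))^n] / (r − g) = 19,895 × [1 − ((1+0.0139)/(1+r))^5] / (r − 0.0139) = CHF 87,708.30.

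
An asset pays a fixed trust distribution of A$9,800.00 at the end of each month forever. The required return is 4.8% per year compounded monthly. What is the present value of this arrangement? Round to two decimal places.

Periodic rate r = 0.048/12 per month.
Level perpetuity: PV = PMT / r = 9,800 / (0.048/12) = A$2,450,000.00.

A$2,450,000.00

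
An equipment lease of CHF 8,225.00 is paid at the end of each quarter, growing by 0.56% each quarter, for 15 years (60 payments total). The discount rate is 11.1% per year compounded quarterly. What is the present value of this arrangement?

CHF 270,863.56

Periodic rate r = 0.111/4 per quarter; n is counted in quarters.
Growing ordinary annuity: PV = PMT₁ × [1 − ((1+g)/(1+r))^n] / (r − g) = 8,225 × [1 − ((1+0.0056)/(1+r))^60] / (r − 0.0056) = CHF 270,863.56.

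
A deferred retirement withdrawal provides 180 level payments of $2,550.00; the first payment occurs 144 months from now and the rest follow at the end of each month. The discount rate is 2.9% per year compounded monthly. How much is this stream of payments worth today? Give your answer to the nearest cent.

Ordinary annuity of 180 payments, first payment at period 144.
Periodic rate r = 0.029/12 per month; n is counted in months.
The ordinary-annuity PV formula values the stream one period before the first payment (period 143); discount that back 143 periods:
PV₀ = 2,550 × [1 − (1+r)^−180] / r × (1+r)^−143 = $263,299.48

$263,299.48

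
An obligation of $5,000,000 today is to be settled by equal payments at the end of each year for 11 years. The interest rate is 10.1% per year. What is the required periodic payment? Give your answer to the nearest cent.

$773,363.23

Level ordinary annuity; solve PV = PMT × [(1 − (1+r)^−n)/r] for PMT.
Periodic rate r = 0.101 per year.
With n = 11: PMT = 5,000,000 / ([(1 − (1+r)^−n)/r]) = $773,363.23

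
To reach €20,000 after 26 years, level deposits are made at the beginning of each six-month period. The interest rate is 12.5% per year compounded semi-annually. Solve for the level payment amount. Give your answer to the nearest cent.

Level annuity due; solve FV = PMT × [((1+r)^n − 1)/r] × (1+r) for PMT.
Periodic rate r = 0.125/2 per half-year; n is counted in half-years.
With n = 52: PMT = 20,000 / ([((1+r)^n − 1)/r] × (1+r)) = €52.54

€52.54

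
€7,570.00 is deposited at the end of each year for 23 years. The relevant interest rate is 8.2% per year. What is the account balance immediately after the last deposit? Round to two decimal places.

€473,282.44

This is an ordinary annuity: 23 deposits of €7,570.00 at the end of each year.
Periodic rate r = 0.082 per year.
FV = PMT × [((1+r)^n − 1)/r] = 7,570 × [(1+r)^23 − 1] / r = €473,282.44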